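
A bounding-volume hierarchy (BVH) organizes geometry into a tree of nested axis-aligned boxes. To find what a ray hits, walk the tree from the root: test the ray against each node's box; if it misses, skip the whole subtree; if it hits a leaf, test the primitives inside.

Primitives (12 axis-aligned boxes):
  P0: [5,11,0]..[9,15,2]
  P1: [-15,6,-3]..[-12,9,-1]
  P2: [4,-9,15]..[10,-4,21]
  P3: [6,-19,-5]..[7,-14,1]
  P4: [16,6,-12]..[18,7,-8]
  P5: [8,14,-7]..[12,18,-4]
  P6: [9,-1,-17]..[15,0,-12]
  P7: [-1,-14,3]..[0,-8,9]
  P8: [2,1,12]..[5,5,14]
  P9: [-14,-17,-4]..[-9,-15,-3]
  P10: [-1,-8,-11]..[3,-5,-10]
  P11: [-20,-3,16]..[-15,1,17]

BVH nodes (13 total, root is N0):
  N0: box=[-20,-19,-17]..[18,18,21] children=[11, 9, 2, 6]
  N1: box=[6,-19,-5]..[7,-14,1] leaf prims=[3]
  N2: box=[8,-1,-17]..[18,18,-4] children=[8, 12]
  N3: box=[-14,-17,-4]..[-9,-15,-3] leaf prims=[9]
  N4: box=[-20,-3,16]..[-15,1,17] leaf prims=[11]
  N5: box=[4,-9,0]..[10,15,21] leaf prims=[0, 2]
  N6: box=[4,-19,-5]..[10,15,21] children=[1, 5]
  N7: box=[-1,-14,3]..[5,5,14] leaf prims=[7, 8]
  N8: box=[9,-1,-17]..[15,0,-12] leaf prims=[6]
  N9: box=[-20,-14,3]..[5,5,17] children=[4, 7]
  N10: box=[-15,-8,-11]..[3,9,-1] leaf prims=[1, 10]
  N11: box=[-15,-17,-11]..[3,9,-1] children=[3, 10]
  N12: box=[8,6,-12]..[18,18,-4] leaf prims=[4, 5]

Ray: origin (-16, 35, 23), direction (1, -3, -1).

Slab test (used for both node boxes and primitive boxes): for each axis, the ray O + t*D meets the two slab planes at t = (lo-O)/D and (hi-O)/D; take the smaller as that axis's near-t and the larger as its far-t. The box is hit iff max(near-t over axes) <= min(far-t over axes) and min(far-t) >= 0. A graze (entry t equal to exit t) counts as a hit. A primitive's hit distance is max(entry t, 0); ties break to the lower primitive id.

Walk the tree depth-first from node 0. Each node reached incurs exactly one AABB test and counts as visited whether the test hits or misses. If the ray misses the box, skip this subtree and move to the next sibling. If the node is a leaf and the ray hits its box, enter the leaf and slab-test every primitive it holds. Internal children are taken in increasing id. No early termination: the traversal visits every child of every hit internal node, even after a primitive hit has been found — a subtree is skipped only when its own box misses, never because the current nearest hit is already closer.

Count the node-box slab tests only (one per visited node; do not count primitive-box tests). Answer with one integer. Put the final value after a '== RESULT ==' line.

Walk:
N0 x:[-4,34] y:[17/3,18] z:[2,40] -> hit [17/3,18], descend [2, 6, 9, 11]
  N2 x:[24,34] y:[17/3,12] z:[27,40] -> miss, prune
  N6 x:[20,26] y:[20/3,18] z:[2,28] -> miss, prune
  N9 x:[-4,21] y:[10,49/3] z:[6,20] -> hit [10,49/3], descend [4, 7]
    N4 x:[-4,1] y:[34/3,38/3] z:[6,7] -> miss, prune
    N7 x:[15,21] y:[10,49/3] z:[9,20] -> hit [15,49/3] leaf, test {P7@t=15, P8(miss)}
  N11 x:[1,19] y:[26/3,52/3] z:[24,34] -> miss, prune

7 AABB tests over nodes [0, 2, 6, 9, 4, 7, 11]; 1 leaf entered; closest P7.

== RESULT ==
7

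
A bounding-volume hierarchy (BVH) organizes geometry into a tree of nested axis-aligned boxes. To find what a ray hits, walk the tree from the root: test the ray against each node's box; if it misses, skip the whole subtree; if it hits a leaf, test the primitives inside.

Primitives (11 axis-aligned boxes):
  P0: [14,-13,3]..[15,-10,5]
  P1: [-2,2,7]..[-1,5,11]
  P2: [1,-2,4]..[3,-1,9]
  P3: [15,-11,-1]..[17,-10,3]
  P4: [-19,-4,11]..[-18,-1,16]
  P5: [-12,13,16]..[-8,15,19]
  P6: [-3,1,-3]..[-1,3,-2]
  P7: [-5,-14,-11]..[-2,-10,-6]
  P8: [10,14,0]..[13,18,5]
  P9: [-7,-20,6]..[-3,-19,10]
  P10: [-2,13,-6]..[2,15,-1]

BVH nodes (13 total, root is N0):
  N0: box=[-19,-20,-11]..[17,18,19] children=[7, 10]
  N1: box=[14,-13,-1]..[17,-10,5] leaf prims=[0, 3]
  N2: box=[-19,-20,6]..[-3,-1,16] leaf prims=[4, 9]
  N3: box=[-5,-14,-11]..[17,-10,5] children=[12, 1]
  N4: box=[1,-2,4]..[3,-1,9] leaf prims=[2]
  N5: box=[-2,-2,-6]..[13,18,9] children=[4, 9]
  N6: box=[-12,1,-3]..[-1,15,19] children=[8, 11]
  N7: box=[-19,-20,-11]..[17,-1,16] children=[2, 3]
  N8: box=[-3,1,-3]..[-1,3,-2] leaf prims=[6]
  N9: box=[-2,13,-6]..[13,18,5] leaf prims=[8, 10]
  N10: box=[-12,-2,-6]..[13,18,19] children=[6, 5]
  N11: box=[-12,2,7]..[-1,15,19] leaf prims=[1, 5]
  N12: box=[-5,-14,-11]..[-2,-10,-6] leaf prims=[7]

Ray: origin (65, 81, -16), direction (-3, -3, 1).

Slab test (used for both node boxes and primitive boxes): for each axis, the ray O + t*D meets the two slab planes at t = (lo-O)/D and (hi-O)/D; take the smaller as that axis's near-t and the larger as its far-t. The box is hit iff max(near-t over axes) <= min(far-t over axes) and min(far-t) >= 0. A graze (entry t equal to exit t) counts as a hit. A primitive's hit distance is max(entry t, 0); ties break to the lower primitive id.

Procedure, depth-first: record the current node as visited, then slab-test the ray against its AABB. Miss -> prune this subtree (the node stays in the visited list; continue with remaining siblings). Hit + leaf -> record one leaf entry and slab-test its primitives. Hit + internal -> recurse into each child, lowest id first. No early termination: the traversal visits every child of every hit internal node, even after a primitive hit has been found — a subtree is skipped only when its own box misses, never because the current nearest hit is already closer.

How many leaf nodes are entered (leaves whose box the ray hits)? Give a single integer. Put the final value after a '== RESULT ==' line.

Traverse from the root:
N0 x:[16,28] y:[21,101/3] z:[5,35] -> hit [21,28], descend [7, 10]
  N7 x:[16,28] y:[82/3,101/3] z:[5,32] -> hit [82/3,28], descend [2, 3]
    N2 x:[68/3,28] y:[82/3,101/3] z:[22,32] -> hit [82/3,28] leaf, test {P4@t=83/3, P9(miss)}
    N3 x:[16,70/3] y:[91/3,95/3] z:[5,21] -> miss, prune
  N10 x:[52/3,77/3] y:[21,83/3] z:[10,35] -> hit [21,77/3], descend [5, 6]
    N5 x:[52/3,67/3] y:[21,83/3] z:[10,25] -> hit [21,67/3], descend [4, 9]
      N4 x:[62/3,64/3] y:[82/3,83/3] z:[20,25] -> miss, prune
      N9 x:[52/3,67/3] y:[21,68/3] z:[10,21] -> hit [21,21] leaf, test {P8(miss), P10(miss)}
    N6 x:[22,77/3] y:[22,80/3] z:[13,35] -> hit [22,77/3], descend [8, 11]
      N8 x:[22,68/3] y:[26,80/3] z:[13,14] -> miss, prune
      N11 x:[22,77/3] y:[22,79/3] z:[23,35] -> hit [23,77/3] leaf, test {P1(miss), P5(miss)}

order=[0, 7, 2, 3, 10, 5, 4, 9, 6, 8, 11]  |boxes|=11  |leaves|=3  hit=P4

== RESULT ==
3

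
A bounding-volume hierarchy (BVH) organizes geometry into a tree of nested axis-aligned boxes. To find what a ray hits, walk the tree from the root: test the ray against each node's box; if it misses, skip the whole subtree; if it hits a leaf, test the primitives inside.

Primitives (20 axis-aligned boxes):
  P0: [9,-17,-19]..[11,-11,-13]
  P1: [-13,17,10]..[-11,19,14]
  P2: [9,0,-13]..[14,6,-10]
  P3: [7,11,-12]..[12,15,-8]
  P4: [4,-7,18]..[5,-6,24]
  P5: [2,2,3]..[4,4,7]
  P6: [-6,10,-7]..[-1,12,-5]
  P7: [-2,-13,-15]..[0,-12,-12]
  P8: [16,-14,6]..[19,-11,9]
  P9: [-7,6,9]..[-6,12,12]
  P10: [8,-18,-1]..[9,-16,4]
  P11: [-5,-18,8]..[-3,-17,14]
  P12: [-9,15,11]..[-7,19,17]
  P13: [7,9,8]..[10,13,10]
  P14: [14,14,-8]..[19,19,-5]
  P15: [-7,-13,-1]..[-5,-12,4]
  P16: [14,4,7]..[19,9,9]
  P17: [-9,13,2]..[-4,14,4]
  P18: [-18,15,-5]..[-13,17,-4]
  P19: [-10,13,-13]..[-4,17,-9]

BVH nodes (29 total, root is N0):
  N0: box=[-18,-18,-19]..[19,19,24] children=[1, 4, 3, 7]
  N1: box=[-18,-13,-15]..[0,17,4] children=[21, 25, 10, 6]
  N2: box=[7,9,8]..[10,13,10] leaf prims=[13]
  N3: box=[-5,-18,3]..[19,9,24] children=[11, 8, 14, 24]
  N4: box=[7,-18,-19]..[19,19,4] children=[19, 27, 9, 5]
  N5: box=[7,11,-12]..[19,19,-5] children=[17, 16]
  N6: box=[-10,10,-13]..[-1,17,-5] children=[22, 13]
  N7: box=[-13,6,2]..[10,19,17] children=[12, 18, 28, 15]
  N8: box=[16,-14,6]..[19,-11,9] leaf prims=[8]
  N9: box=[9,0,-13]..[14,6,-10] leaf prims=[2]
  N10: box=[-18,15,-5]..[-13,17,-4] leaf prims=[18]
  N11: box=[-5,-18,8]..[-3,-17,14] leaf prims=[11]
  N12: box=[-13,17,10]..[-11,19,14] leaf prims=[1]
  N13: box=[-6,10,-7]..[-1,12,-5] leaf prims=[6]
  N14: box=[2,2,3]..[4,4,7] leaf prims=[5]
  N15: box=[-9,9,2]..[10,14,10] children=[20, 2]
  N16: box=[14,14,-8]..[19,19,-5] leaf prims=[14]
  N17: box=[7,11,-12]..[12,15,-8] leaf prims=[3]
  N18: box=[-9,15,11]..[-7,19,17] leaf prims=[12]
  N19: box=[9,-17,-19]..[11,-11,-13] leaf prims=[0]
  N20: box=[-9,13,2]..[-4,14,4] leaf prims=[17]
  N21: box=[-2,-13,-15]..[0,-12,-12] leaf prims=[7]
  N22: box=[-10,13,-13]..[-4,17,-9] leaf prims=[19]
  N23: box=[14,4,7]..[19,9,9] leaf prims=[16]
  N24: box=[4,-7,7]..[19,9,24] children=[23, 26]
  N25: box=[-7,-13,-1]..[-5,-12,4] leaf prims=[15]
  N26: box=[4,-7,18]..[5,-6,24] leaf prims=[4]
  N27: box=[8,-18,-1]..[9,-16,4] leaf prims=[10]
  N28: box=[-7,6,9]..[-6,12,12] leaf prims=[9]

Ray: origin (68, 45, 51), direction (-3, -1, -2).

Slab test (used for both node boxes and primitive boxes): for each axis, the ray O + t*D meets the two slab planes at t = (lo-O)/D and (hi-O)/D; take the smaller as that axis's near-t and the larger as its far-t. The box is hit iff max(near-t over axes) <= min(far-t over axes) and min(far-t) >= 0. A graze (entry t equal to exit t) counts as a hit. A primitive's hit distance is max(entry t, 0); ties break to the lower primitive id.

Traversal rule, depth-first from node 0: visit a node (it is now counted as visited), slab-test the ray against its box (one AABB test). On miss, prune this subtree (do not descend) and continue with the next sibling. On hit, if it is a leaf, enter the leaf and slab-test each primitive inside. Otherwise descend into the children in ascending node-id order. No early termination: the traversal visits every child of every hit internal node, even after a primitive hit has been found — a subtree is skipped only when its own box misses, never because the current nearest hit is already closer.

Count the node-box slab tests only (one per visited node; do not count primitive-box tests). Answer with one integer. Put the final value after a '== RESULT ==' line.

Trace the traversal:
N0 x:[49/3,86/3] y:[26,63] z:[27/2,35] -> hit [26,86/3], descend [1, 3, 4, 7]
  N1 x:[68/3,86/3] y:[28,58] z:[47/2,33] -> hit [28,86/3], descend [6, 10, 21, 25]
    N6 x:[23,26] y:[28,35] z:[28,32] -> miss, prune
    N10 x:[27,86/3] y:[28,30] z:[55/2,28] -> hit [28,28] leaf, test {P18@t=28}
    N21 x:[68/3,70/3] y:[57,58] z:[63/2,33] -> miss, prune
    N25 x:[73/3,25] y:[57,58] z:[47/2,26] -> miss, prune
  N3 x:[49/3,73/3] y:[36,63] z:[27/2,24] -> miss, prune
  N4 x:[49/3,61/3] y:[26,63] z:[47/2,35] -> miss, prune
  N7 x:[58/3,27] y:[26,39] z:[17,49/2] -> miss, prune

Visited [0, 1, 6, 10, 21, 25, 3, 4, 7]. Tests: 9 box, 1 leaf. Nearest: P18.

== RESULT ==
9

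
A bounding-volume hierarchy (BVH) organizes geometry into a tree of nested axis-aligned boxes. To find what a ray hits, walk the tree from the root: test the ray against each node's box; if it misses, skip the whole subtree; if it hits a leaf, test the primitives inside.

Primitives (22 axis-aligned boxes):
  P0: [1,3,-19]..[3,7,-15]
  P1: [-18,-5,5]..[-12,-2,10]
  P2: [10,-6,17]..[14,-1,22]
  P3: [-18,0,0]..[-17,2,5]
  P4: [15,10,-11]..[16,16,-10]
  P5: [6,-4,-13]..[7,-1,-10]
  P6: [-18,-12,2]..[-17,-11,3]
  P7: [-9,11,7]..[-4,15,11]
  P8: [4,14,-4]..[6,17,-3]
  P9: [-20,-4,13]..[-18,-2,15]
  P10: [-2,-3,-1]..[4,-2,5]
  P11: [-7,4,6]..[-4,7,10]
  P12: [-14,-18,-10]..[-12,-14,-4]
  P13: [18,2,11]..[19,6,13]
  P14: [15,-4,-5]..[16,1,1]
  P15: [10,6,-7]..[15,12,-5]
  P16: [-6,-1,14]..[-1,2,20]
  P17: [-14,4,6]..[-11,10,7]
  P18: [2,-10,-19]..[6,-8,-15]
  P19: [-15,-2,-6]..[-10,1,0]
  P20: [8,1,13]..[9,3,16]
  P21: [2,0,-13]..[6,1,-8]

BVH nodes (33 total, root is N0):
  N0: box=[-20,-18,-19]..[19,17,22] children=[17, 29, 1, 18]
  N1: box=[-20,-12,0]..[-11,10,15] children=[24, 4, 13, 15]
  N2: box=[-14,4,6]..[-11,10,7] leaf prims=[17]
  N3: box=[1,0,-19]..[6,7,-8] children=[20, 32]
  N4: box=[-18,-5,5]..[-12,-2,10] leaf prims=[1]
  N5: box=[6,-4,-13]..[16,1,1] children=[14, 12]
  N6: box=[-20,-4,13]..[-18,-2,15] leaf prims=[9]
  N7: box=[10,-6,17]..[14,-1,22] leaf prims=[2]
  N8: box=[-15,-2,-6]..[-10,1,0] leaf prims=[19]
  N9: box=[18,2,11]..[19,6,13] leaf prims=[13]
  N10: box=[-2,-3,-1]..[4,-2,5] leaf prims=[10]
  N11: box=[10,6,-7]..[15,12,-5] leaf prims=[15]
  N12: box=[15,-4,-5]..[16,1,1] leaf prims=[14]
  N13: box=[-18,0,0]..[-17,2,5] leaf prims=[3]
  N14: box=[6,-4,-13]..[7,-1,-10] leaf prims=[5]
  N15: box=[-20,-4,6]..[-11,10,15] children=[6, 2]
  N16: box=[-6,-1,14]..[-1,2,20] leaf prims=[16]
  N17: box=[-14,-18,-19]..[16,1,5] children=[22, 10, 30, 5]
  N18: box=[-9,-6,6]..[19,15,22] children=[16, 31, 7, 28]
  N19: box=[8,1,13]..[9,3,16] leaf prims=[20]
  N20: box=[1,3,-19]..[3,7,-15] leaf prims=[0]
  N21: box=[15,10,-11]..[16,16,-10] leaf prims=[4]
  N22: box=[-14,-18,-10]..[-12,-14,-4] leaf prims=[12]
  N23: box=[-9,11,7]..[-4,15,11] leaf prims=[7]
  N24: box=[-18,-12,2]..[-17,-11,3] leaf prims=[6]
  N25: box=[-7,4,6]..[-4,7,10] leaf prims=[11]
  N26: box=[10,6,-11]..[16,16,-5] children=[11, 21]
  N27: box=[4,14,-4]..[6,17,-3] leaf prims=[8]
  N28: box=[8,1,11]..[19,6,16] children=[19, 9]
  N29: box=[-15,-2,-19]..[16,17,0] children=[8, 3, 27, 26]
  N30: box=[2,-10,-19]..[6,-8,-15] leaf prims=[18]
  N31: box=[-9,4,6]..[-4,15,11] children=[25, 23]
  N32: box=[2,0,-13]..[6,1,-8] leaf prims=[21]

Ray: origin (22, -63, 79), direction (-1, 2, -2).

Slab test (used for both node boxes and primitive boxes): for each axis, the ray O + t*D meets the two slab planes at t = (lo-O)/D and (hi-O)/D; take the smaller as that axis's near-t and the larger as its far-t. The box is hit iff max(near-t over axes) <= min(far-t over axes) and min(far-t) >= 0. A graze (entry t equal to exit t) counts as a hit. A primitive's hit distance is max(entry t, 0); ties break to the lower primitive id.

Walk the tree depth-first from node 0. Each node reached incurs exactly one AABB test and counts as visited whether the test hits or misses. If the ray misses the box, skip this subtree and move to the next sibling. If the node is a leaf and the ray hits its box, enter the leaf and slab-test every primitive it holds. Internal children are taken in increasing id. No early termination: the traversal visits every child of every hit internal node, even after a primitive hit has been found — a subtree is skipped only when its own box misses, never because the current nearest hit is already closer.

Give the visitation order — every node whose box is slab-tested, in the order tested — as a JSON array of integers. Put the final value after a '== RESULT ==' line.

Traverse from the root:
N0 x:[3,42] y:[45/2,40] z:[57/2,49] -> hit [57/2,40], descend [1, 17, 18, 29]
  N1 x:[33,42] y:[51/2,73/2] z:[32,79/2] -> hit [33,73/2], descend [4, 13, 15, 24]
    N4 x:[34,40] y:[29,61/2] z:[69/2,37] -> miss, prune
    N13 x:[39,40] y:[63/2,65/2] z:[37,79/2] -> miss, prune
    N15 x:[33,42] y:[59/2,73/2] z:[32,73/2] -> hit [33,73/2], descend [2, 6]
      N2 x:[33,36] y:[67/2,73/2] z:[36,73/2] -> hit [36,36] leaf, test {P17@t=36}
      N6 x:[40,42] y:[59/2,61/2] z:[32,33] -> miss, prune
    N24 x:[39,40] y:[51/2,26] z:[38,77/2] -> miss, prune
  N17 x:[6,36] y:[45/2,32] z:[37,49] -> miss, prune
  N18 x:[3,31] y:[57/2,39] z:[57/2,73/2] -> hit [57/2,31], descend [7, 16, 28, 31]
    N7 x:[8,12] y:[57/2,31] z:[57/2,31] -> miss, prune
    N16 x:[23,28] y:[31,65/2] z:[59/2,65/2] -> miss, prune
    N28 x:[3,14] y:[32,69/2] z:[63/2,34] -> miss, prune
    N31 x:[26,31] y:[67/2,39] z:[34,73/2] -> miss, prune
  N29 x:[6,37] y:[61/2,40] z:[79/2,49] -> miss, prune

Visited [0, 1, 4, 13, 15, 2, 6, 24, 17, 18, 7, 16, 28, 31, 29]. Tests: 15 box, 1 leaf. Nearest: P17.

== RESULT ==
[0, 1, 4, 13, 15, 2, 6, 24, 17, 18, 7, 16, 28, 31, 29]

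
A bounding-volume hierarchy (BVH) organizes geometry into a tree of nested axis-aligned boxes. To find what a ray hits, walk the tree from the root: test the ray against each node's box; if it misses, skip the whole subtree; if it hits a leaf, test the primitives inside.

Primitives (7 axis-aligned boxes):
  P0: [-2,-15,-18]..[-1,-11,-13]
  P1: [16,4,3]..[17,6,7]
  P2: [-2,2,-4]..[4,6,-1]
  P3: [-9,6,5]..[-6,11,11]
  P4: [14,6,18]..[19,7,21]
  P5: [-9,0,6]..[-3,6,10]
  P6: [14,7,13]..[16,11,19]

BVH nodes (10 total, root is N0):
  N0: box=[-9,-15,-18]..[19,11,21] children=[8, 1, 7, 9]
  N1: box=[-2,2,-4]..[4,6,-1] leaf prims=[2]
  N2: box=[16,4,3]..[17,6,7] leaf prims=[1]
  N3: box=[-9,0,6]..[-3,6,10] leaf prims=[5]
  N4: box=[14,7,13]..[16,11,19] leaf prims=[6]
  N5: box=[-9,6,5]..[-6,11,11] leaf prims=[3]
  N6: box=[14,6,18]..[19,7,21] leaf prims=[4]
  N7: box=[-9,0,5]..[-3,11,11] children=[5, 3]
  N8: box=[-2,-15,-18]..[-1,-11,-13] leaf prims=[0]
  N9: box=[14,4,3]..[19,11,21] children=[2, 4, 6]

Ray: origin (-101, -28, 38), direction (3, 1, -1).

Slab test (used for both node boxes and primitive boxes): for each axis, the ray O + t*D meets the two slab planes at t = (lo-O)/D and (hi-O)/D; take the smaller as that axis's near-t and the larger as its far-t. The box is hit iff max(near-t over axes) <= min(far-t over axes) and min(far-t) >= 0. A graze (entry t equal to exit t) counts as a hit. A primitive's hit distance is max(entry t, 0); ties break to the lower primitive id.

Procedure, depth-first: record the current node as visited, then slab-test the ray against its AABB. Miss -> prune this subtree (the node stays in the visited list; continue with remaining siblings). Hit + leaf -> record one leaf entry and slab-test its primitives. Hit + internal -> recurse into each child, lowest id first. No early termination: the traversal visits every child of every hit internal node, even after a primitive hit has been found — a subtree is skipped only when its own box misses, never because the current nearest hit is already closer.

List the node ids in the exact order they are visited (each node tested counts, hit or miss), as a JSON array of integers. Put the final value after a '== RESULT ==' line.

Trace the traversal:
N0 x:[92/3,40] y:[13,39] z:[17,56] -> hit [92/3,39], descend [1, 7, 8, 9]
  N1 x:[33,35] y:[30,34] z:[39,42] -> miss, prune
  N7 x:[92/3,98/3] y:[28,39] z:[27,33] -> hit [92/3,98/3], descend [3, 5]
    N3 x:[92/3,98/3] y:[28,34] z:[28,32] -> hit [92/3,32] leaf, test {P5@t=92/3}
    N5 x:[92/3,95/3] y:[34,39] z:[27,33] -> miss, prune
  N8 x:[33,100/3] y:[13,17] z:[51,56] -> miss, prune
  N9 x:[115/3,40] y:[32,39] z:[17,35] -> miss, prune

7 AABB tests over nodes [0, 1, 7, 3, 5, 8, 9]; 1 leaf entered; closest P5.

== RESULT ==
[0, 1, 7, 3, 5, 8, 9]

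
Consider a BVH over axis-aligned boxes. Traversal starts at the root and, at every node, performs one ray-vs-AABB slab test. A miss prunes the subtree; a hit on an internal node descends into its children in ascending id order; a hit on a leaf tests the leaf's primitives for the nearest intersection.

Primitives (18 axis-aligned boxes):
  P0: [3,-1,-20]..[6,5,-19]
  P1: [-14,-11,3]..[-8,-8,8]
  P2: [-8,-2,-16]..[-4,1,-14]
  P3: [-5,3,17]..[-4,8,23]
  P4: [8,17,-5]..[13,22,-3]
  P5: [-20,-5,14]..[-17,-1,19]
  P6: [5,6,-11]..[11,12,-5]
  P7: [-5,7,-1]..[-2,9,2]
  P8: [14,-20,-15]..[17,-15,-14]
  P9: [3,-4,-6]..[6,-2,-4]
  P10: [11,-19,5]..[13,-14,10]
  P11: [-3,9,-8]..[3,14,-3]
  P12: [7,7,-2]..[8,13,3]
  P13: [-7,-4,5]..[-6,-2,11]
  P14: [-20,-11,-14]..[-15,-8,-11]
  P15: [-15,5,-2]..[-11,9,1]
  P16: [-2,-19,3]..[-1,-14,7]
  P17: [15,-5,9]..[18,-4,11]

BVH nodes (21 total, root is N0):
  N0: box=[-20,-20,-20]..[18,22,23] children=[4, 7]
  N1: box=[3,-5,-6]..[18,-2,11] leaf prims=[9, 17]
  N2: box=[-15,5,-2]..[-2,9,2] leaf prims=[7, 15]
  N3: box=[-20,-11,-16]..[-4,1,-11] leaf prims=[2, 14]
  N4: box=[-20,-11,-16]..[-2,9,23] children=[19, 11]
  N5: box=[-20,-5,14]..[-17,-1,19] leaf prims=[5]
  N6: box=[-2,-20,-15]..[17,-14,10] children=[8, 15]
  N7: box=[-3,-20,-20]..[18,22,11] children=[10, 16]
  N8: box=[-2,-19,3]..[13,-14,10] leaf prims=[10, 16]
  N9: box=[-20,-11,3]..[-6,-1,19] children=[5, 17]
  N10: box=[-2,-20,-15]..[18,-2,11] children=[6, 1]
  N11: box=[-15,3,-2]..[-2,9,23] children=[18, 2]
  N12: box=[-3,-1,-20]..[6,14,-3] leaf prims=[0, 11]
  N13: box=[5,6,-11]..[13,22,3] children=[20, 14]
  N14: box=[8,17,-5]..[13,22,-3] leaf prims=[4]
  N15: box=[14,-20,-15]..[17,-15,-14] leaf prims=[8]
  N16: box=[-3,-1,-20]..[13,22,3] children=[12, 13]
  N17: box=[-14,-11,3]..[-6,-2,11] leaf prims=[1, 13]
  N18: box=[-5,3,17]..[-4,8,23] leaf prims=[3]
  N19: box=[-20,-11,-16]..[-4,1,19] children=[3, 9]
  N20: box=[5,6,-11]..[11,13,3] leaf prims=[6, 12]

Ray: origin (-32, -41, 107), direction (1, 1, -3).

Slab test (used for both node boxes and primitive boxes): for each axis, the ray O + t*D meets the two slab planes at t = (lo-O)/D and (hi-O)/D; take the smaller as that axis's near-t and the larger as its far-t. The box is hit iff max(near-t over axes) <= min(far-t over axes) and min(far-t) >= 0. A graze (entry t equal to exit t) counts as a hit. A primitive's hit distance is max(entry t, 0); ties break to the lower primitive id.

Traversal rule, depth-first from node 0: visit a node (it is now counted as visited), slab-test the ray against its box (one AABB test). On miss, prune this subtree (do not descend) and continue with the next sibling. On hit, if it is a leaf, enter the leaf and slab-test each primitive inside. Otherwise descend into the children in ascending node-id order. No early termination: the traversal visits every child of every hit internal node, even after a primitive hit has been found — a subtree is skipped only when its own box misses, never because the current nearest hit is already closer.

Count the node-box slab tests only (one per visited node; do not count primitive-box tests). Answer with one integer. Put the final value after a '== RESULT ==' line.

Walk:
N0 x:[12,50] y:[21,63] z:[28,127/3] -> hit [28,127/3], descend [4, 7]
  N4 x:[12,30] y:[30,50] z:[28,41] -> hit [30,30], descend [11, 19]
    N11 x:[17,30] y:[44,50] z:[28,109/3] -> miss, prune
    N19 x:[12,28] y:[30,42] z:[88/3,41] -> miss, prune
  N7 x:[29,50] y:[21,63] z:[32,127/3] -> hit [32,127/3], descend [10, 16]
    N10 x:[30,50] y:[21,39] z:[32,122/3] -> hit [32,39], descend [1, 6]
      N1 x:[35,50] y:[36,39] z:[32,113/3] -> hit [36,113/3] leaf, test {P9@t=37, P17(miss)}
      N6 x:[30,49] y:[21,27] z:[97/3,122/3] -> miss, prune
    N16 x:[29,45] y:[40,63] z:[104/3,127/3] -> hit [40,127/3], descend [12, 13]
      N12 x:[29,38] y:[40,55] z:[110/3,127/3] -> miss, prune
      N13 x:[37,45] y:[47,63] z:[104/3,118/3] -> miss, prune

Summary -> nodes [0, 4, 11, 19, 7, 10, 1, 6, 16, 12, 13]; box-tests=11; leaf-entries=1; first=P9

== RESULT ==
11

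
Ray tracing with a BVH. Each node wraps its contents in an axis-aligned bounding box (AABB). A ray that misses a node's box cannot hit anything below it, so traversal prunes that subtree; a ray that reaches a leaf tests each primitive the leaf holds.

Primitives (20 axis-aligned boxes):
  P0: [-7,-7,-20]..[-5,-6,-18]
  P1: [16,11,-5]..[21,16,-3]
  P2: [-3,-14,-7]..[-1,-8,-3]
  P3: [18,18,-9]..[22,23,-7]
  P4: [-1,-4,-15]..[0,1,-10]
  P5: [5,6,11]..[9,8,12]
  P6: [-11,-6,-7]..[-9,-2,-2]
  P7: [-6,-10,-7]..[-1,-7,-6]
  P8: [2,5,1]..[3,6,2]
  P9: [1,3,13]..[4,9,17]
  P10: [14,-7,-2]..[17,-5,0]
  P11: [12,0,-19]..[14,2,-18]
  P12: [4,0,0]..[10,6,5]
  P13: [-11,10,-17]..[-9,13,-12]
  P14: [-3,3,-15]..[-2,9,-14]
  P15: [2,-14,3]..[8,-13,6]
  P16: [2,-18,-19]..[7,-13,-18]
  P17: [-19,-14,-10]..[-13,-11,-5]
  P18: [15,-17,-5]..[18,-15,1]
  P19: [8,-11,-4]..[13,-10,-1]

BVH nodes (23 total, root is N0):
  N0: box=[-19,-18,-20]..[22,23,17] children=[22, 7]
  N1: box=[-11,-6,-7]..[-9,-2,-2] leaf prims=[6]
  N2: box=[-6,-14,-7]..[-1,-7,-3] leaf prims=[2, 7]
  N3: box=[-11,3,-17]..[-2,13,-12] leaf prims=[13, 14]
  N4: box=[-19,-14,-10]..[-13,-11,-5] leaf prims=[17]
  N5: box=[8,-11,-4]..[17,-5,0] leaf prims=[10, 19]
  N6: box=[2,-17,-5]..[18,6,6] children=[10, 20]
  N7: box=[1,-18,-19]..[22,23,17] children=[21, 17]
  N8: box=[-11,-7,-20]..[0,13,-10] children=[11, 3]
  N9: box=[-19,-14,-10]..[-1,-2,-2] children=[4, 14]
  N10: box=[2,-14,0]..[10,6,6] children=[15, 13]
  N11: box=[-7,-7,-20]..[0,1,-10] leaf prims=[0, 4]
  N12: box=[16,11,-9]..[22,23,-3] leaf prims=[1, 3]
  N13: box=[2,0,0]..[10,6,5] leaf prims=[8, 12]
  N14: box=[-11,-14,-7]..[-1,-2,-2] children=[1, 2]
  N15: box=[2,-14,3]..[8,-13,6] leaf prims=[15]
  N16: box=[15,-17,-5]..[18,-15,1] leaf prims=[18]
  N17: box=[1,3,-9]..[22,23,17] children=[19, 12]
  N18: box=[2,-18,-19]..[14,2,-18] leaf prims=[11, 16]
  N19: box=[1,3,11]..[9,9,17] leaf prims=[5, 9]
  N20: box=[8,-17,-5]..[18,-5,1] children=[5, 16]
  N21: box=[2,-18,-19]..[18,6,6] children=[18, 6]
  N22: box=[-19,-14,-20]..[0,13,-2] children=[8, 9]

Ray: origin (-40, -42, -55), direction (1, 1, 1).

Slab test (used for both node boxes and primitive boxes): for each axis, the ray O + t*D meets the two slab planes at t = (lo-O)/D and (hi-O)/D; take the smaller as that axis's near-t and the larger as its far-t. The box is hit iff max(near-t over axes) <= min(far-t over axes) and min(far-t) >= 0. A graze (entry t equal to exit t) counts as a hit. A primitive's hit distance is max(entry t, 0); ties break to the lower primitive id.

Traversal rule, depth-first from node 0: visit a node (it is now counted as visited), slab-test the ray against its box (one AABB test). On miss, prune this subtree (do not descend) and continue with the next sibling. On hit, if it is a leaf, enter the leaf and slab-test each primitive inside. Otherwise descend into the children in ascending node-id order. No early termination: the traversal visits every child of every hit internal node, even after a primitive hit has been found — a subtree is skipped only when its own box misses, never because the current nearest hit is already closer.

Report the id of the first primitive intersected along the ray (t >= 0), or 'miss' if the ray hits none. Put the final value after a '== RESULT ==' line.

Traverse from the root:
N0 x:[21,62] y:[24,65] z:[35,72] -> hit [35,62], descend [7, 22]
  N7 x:[41,62] y:[24,65] z:[36,72] -> hit [41,62], descend [17, 21]
    N17 x:[41,62] y:[45,65] z:[46,72] -> hit [46,62], descend [12, 19]
      N12 x:[56,62] y:[53,65] z:[46,52] -> miss, prune
      N19 x:[41,49] y:[45,51] z:[66,72] -> miss, prune
    N21 x:[42,58] y:[24,48] z:[36,61] -> hit [42,48], descend [6, 18]
      N6 x:[42,58] y:[25,48] z:[50,61] -> miss, prune
      N18 x:[42,54] y:[24,44] z:[36,37] -> miss, prune
  N22 x:[21,40] y:[28,55] z:[35,53] -> hit [35,40], descend [8, 9]
    N8 x:[29,40] y:[35,55] z:[35,45] -> hit [35,40], descend [3, 11]
      N3 x:[29,38] y:[45,55] z:[38,43] -> miss, prune
      N11 x:[33,40] y:[35,43] z:[35,45] -> hit [35,40] leaf, test {P0@t=35, P4@t=40}
    N9 x:[21,39] y:[28,40] z:[45,53] -> miss, prune

order=[0, 7, 17, 12, 19, 21, 6, 18, 22, 8, 3, 11, 9]  |boxes|=13  |leaves|=1  hit=P0

== RESULT ==
0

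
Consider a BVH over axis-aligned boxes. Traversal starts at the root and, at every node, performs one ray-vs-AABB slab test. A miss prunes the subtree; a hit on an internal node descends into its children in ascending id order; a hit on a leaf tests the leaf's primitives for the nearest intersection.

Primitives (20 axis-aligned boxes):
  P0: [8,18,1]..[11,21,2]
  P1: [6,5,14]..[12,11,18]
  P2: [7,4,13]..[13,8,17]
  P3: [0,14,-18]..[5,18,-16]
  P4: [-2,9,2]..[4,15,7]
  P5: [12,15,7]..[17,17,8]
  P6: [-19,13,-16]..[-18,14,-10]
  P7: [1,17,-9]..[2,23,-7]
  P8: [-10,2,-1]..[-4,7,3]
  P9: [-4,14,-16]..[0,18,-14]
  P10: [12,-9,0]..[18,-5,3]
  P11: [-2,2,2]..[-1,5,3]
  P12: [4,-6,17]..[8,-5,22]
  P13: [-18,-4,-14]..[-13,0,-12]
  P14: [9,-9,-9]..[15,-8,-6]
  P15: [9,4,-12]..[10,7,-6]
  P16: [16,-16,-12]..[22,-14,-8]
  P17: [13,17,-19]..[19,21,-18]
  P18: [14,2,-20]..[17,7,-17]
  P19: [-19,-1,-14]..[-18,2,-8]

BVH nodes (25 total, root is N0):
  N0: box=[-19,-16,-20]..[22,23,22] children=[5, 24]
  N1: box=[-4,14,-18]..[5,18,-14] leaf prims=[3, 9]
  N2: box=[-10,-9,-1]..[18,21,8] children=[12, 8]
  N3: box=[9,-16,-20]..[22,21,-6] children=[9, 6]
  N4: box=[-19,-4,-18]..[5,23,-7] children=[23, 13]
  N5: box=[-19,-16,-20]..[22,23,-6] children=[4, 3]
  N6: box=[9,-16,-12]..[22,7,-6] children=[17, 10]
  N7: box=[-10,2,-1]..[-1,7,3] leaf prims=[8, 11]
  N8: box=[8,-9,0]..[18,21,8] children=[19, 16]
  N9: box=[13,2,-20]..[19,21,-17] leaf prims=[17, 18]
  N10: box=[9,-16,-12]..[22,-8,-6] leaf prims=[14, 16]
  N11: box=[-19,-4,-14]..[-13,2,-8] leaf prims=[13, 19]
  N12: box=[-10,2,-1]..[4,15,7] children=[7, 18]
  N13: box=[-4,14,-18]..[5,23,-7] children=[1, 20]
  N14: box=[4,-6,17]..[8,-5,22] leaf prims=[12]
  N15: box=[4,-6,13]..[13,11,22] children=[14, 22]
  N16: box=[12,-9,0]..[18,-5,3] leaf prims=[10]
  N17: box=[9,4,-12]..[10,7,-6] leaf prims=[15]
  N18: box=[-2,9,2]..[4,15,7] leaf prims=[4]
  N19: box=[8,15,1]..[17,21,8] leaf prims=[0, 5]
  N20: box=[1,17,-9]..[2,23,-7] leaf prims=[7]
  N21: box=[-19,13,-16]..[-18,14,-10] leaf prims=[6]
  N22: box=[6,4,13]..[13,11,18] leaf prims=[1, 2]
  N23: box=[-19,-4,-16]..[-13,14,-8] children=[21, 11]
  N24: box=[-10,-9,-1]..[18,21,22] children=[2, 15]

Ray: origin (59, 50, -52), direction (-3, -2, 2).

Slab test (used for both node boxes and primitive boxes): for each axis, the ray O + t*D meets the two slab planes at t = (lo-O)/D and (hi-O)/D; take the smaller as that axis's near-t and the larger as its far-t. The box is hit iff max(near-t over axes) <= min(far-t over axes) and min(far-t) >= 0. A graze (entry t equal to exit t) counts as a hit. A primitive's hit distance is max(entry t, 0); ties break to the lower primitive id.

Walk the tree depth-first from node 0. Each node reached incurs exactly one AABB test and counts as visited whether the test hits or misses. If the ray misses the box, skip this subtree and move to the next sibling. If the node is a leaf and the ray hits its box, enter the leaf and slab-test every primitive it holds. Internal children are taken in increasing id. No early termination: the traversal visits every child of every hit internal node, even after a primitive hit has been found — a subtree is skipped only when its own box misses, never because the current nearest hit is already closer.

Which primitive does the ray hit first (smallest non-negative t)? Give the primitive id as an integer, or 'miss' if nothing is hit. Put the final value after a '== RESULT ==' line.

Traverse from the root:
N0 x:[37/3,26] y:[27/2,33] z:[16,37] -> hit [16,26], descend [5, 24]
  N5 x:[37/3,26] y:[27/2,33] z:[16,23] -> hit [16,23], descend [3, 4]
    N3 x:[37/3,50/3] y:[29/2,33] z:[16,23] -> hit [16,50/3], descend [6, 9]
      N6 x:[37/3,50/3] y:[43/2,33] z:[20,23] -> miss, prune
      N9 x:[40/3,46/3] y:[29/2,24] z:[16,35/2] -> miss, prune
    N4 x:[18,26] y:[27/2,27] z:[17,45/2] -> hit [18,45/2], descend [13, 23]
      N13 x:[18,21] y:[27/2,18] z:[17,45/2] -> hit [18,18], descend [1, 20]
        N1 x:[18,21] y:[16,18] z:[17,19] -> hit [18,18] leaf, test {P3@t=18, P9(miss)}
        N20 x:[19,58/3] y:[27/2,33/2] z:[43/2,45/2] -> miss, prune
      N23 x:[24,26] y:[18,27] z:[18,22] -> miss, prune
  N24 x:[41/3,23] y:[29/2,59/2] z:[51/2,37] -> miss, prune

order=[0, 5, 3, 6, 9, 4, 13, 1, 20, 23, 24]  |boxes|=11  |leaves|=1  hit=P3

== RESULT ==
3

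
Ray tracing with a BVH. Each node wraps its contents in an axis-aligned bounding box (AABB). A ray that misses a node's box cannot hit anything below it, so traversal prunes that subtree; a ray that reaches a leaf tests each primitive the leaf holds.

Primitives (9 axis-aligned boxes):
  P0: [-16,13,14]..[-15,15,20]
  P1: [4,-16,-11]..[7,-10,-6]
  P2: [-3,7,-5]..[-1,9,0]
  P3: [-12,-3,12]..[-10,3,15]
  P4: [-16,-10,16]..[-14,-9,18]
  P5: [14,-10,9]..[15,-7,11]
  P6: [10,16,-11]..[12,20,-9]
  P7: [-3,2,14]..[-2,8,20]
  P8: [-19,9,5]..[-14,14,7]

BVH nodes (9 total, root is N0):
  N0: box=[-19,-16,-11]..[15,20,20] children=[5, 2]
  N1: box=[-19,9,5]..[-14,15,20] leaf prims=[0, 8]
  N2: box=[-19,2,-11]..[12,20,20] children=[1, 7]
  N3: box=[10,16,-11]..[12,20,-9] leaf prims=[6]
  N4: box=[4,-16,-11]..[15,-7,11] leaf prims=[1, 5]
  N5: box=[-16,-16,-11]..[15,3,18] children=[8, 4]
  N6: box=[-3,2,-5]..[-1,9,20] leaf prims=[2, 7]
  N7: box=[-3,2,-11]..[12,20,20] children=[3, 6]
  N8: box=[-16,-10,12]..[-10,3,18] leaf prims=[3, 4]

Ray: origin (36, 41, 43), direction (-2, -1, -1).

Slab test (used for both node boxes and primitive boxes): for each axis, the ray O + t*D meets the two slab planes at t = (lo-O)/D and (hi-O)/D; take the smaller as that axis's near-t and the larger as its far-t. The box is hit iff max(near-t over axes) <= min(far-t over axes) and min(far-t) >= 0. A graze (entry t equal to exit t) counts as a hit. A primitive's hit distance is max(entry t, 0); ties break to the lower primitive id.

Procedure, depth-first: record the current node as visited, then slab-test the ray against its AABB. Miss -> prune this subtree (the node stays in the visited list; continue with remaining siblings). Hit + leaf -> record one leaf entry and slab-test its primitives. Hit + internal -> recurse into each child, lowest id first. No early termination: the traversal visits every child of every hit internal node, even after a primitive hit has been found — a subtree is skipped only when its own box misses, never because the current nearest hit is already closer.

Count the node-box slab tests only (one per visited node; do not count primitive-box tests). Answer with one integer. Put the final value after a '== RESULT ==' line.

Walk:
N0 x:[21/2,55/2] y:[21,57] z:[23,54] -> hit [23,55/2], descend [2, 5]
  N2 x:[12,55/2] y:[21,39] z:[23,54] -> hit [23,55/2], descend [1, 7]
    N1 x:[25,55/2] y:[26,32] z:[23,38] -> hit [26,55/2] leaf, test {P0@t=26, P8(miss)}
    N7 x:[12,39/2] y:[21,39] z:[23,54] -> miss, prune
  N5 x:[21/2,26] y:[38,57] z:[25,54] -> miss, prune

5 AABB tests over nodes [0, 2, 1, 7, 5]; 1 leaf entered; closest P0.

== RESULT ==
5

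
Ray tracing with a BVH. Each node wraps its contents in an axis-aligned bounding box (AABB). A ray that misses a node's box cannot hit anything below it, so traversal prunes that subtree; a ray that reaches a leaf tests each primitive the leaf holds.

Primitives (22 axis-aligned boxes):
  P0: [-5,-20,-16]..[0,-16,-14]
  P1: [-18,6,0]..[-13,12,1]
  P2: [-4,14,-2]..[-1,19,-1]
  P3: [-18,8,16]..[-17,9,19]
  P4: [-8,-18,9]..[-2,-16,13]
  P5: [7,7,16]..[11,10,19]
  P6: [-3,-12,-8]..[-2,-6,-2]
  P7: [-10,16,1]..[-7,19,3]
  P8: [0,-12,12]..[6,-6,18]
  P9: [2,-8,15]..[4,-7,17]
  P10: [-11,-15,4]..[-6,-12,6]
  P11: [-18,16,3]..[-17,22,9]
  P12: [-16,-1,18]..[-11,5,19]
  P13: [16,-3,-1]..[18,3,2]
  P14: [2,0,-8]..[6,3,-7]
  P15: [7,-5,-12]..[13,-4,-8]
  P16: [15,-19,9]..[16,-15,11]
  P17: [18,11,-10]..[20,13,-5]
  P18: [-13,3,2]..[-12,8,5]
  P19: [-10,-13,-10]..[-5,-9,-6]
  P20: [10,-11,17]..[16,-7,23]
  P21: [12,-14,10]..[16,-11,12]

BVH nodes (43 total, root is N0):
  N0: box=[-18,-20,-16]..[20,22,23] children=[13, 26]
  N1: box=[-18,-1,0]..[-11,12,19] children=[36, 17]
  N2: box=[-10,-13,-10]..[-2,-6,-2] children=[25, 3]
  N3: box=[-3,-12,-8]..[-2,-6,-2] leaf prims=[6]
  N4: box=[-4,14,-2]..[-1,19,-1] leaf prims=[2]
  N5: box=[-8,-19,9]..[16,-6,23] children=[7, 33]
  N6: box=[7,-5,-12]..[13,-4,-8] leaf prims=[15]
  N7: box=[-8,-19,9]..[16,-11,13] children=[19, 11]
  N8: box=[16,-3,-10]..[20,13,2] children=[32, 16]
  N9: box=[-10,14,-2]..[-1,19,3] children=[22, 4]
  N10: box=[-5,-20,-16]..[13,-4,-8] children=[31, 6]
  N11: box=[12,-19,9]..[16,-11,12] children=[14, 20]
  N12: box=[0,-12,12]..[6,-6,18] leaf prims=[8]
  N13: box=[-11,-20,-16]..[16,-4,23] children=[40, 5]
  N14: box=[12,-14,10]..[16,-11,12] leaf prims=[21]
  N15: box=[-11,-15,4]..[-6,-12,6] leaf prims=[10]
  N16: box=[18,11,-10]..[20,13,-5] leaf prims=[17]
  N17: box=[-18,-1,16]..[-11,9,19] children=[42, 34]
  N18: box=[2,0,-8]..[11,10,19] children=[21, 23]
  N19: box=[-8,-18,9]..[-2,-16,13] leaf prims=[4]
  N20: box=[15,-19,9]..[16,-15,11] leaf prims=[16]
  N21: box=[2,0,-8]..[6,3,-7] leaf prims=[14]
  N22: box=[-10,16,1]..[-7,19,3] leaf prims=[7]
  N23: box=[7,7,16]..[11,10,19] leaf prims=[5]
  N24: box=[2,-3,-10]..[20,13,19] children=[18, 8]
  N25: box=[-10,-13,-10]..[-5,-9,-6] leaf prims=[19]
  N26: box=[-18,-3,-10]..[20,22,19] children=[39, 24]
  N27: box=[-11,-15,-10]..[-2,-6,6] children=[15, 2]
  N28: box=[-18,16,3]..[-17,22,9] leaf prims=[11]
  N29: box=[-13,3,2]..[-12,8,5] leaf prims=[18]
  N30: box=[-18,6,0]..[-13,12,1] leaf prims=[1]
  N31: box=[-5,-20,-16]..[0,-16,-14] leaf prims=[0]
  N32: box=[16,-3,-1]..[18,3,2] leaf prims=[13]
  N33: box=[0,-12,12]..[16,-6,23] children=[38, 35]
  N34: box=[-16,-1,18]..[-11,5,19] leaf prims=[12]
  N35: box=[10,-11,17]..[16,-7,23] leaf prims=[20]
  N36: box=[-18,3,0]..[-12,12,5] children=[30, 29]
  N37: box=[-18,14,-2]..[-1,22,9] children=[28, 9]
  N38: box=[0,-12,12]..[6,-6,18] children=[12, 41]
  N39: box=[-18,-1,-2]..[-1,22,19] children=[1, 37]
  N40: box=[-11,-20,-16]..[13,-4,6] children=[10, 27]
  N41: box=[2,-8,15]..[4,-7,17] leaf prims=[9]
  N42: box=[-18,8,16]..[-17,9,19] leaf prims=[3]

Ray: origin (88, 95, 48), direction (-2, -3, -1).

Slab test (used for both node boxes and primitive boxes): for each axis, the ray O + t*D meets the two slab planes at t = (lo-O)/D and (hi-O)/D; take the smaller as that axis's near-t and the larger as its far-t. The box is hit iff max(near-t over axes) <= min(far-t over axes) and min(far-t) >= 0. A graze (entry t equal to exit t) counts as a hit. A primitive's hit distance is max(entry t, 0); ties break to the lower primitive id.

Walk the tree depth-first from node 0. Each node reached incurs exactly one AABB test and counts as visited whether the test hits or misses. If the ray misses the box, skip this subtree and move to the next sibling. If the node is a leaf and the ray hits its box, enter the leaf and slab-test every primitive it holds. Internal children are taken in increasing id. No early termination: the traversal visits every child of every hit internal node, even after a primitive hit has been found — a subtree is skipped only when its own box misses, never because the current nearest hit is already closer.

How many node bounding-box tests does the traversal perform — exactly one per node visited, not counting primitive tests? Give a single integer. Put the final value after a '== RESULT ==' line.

Traverse from the root:
N0 x:[34,53] y:[73/3,115/3] z:[25,64] -> hit [34,115/3], descend [13, 26]
  N13 x:[36,99/2] y:[33,115/3] z:[25,64] -> hit [36,115/3], descend [5, 40]
    N5 x:[36,48] y:[101/3,38] z:[25,39] -> hit [36,38], descend [7, 33]
      N7 x:[36,48] y:[106/3,38] z:[35,39] -> hit [36,38], descend [11, 19]
        N11 x:[36,38] y:[106/3,38] z:[36,39] -> hit [36,38], descend [14, 20]
          N14 x:[36,38] y:[106/3,109/3] z:[36,38] -> hit [36,109/3] leaf, test {P21@t=36}
          N20 x:[36,73/2] y:[110/3,38] z:[37,39] -> miss, prune
        N19 x:[45,48] y:[37,113/3] z:[35,39] -> miss, prune
      N33 x:[36,44] y:[101/3,107/3] z:[25,36] -> miss, prune
    N40 x:[75/2,99/2] y:[33,115/3] z:[42,64] -> miss, prune
  N26 x:[34,53] y:[73/3,98/3] z:[29,58] -> miss, prune

Visited [0, 13, 5, 7, 11, 14, 20, 19, 33, 40, 26]. Tests: 11 box, 1 leaf. Nearest: P21.

== RESULT ==
11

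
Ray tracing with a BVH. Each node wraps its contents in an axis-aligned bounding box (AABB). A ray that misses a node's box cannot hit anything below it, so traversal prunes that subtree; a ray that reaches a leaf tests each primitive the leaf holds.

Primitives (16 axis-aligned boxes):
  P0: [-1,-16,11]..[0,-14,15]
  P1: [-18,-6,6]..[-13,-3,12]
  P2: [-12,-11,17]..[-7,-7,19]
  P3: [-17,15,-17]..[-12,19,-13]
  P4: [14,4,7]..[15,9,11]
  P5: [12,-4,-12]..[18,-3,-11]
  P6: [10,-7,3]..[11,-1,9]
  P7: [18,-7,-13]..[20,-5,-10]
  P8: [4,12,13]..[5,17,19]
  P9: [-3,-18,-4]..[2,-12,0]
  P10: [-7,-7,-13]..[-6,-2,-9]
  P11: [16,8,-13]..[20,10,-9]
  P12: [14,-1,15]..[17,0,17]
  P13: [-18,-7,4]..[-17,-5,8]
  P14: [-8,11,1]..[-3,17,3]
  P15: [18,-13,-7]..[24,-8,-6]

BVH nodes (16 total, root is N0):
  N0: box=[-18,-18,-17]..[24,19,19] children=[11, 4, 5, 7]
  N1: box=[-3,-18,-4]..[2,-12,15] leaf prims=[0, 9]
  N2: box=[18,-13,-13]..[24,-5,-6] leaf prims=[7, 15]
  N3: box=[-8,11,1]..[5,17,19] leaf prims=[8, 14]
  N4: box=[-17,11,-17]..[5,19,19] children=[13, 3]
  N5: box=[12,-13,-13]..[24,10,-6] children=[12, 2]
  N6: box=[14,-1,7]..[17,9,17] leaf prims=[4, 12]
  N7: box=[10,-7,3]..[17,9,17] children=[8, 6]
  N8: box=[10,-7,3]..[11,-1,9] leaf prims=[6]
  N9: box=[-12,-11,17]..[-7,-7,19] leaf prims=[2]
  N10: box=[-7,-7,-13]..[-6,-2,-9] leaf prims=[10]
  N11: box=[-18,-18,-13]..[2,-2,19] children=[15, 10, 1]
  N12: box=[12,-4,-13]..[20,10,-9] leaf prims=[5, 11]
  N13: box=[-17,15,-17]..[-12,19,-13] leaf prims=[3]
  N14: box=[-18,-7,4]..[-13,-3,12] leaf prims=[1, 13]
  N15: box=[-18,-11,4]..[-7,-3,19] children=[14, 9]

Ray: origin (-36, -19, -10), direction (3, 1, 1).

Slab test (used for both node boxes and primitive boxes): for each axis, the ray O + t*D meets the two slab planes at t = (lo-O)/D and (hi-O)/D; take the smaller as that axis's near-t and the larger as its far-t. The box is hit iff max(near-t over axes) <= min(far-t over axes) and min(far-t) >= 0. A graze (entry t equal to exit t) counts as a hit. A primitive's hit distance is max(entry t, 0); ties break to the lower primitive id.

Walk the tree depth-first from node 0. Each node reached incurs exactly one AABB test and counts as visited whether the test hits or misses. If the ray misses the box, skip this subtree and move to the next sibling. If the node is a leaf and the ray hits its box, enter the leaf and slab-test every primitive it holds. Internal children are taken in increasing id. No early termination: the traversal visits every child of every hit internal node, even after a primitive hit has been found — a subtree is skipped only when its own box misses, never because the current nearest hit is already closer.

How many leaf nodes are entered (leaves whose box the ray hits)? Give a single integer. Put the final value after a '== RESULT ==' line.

Trace the traversal:
N0 x:[6,20] y:[1,38] z:[-7,29] -> hit [6,20], descend [4, 5, 7, 11]
  N4 x:[19/3,41/3] y:[30,38] z:[-7,29] -> miss, prune
  N5 x:[16,20] y:[6,29] z:[-3,4] -> miss, prune
  N7 x:[46/3,53/3] y:[12,28] z:[13,27] -> hit [46/3,53/3], descend [6, 8]
    N6 x:[50/3,53/3] y:[18,28] z:[17,27] -> miss, prune
    N8 x:[46/3,47/3] y:[12,18] z:[13,19] -> hit [46/3,47/3] leaf, test {P6@t=46/3}
  N11 x:[6,38/3] y:[1,17] z:[-3,29] -> hit [6,38/3], descend [1, 10, 15]
    N1 x:[11,38/3] y:[1,7] z:[6,25] -> miss, prune
    N10 x:[29/3,10] y:[12,17] z:[-3,1] -> miss, prune
    N15 x:[6,29/3] y:[8,16] z:[14,29] -> miss, prune

10 AABB tests over nodes [0, 4, 5, 7, 6, 8, 11, 1, 10, 15]; 1 leaf entered; closest P6.

== RESULT ==
1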